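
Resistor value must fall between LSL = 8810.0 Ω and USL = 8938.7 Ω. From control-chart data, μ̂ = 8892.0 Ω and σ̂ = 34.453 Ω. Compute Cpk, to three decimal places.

0.452

Cpu = (USL − μ̂) / (3σ̂) = (8938.7 − 8892.0) / (3 × 34.453) = 0.4518; Cpl = (μ̂ − LSL) / (3σ̂) = (8892.0 − 8810.0) / (3 × 34.453) = 0.7934; Cpk = min(Cpu, Cpl) = 0.4518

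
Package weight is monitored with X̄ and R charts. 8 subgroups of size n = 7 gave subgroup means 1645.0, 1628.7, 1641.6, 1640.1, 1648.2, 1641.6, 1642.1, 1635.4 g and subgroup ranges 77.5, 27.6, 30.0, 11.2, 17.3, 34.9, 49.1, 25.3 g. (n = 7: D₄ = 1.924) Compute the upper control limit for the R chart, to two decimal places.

65.63

R̄ = (77.5 + 27.6 + 30.0 + 11.2 + 17.3 + 34.9 + 49.1 + 25.3) / 8 = 272.9000 / 8 = 34.1125
UCL_R = D₄·R̄ = 1.924 × 34.1125 = 65.6324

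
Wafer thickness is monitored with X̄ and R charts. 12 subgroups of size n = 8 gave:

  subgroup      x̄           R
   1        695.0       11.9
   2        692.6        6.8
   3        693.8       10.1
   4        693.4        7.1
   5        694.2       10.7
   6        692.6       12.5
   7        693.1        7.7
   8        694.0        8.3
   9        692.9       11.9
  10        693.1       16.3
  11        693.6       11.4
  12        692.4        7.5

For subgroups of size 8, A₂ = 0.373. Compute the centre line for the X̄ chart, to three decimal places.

693.392

X̄̄ = (695.0 + 692.6 + 693.8 + 693.4 + 694.2 + 692.6 + 693.1 + 694.0 + 692.9 + 693.1 + 693.6 + 692.4) / 12 = 8320.7000 / 12 = 693.3917
CL = X̄̄ = 693.3917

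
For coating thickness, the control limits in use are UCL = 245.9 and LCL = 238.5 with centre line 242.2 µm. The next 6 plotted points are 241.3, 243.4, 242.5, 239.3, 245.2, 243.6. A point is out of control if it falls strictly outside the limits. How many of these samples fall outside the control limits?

0

All 6 points lie within [238.5, 245.9].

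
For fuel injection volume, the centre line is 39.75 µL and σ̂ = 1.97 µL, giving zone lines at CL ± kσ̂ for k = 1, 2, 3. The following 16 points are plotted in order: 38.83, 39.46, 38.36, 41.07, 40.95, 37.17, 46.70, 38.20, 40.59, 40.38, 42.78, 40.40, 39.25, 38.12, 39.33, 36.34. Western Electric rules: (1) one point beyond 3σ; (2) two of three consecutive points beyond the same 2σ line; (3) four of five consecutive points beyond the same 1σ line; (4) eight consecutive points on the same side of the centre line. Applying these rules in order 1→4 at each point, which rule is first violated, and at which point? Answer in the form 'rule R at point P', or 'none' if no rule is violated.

Zone of each point (C = within 1σ̂, B = 1σ̂–2σ̂, A = 2σ̂–3σ̂, * = beyond 3σ̂; sign = side of CL): 1:-C, 2:-C, 3:-C, 4:+C, 5:+C, 6:-B, 7:+*, 8:-C, 9:+C, 10:+C, 11:+B, 12:+C, 13:-C, 14:-C, 15:-C, 16:-B
Rule 1 (one point beyond the 3σ limits) is satisfied at point 7.

rule 1 at point 7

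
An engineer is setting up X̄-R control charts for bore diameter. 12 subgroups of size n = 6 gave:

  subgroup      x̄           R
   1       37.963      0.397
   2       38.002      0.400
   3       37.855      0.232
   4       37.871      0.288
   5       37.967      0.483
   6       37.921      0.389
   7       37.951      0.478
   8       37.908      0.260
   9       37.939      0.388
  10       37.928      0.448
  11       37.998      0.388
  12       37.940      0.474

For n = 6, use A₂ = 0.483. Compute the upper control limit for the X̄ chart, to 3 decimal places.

X̄̄ = (37.963 + 38.002 + 37.855 + 37.871 + 37.967 + 37.921 + 37.951 + 37.908 + 37.939 + 37.928 + 37.998 + 37.940) / 12 = 455.2430 / 12 = 37.9369
R̄ = (0.397 + 0.400 + 0.232 + 0.288 + 0.483 + 0.389 + 0.478 + 0.260 + 0.388 + 0.448 + 0.388 + 0.474) / 12 = 4.6250 / 12 = 0.3854
UCL = X̄̄ + A₂·R̄ = 37.9369 + 0.483 × 0.3854 = 38.1231

38.123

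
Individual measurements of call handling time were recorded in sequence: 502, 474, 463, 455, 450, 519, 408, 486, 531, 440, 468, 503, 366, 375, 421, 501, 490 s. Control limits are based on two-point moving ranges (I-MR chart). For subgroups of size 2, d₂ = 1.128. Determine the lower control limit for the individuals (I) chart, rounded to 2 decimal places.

X̄ = (502 + 474 + 463 + 455 + 450 + 519 + 408 + 486 + 531 + 440 + 468 + 503 + 366 + 375 + 421 + 501 + 490) / 17 = 461.8824
Moving ranges: 28, 11, 8, 5, 69, 111, 78, 45, 91, 28, 35, 137, 9, 46, 80, 11; M̄R̄ = 792.0000 / 16 = 49.5000
LCL = X̄ − 3·M̄R̄/d₂ = 461.8824 − 3 × 49.5000 / 1.128 = 330.2334

330.23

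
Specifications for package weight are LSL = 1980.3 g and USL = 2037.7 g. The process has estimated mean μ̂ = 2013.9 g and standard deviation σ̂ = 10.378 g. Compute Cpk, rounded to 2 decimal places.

0.76

Cpu = (USL − μ̂) / (3σ̂) = (2037.7 − 2013.9) / (3 × 10.378) = 0.7644; Cpl = (μ̂ − LSL) / (3σ̂) = (2013.9 − 1980.3) / (3 × 10.378) = 1.0792; Cpk = min(Cpu, Cpl) = 0.7644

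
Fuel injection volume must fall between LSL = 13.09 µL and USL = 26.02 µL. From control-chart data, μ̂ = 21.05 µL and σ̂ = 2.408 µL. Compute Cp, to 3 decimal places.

0.895

Cp = (USL − LSL) / (6σ̂) = (26.02 − 13.09) / (6 × 2.408) = 12.9300 / 14.4480 = 0.8949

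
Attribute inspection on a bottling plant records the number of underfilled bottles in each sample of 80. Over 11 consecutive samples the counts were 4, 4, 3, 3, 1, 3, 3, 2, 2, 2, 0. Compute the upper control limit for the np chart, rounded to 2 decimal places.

7.08

p̄ = Σdᵢ / (k·n) = 27 / (11 × 80) = 0.03068
UCL = np̄ + 3·√(np̄(1−p̄)) = 2.4545 + 3 × √(2.4545×0.96932) = 2.4545 + 3 × 1.5425 = 7.0820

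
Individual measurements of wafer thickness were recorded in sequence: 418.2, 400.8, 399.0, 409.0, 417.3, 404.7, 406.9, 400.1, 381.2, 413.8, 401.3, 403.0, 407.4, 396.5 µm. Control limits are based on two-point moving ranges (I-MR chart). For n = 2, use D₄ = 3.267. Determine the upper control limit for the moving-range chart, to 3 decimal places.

35.208

Moving ranges: 17.4, 1.8, 10.0, 8.3, 12.6, 2.2, 6.8, 18.9, 32.6, 12.5, 1.7, 4.4, 10.9; M̄R̄ = 140.1000 / 13 = 10.7769
UCL_MR = D₄·M̄R̄ = 3.267 × 10.7769 = 35.2082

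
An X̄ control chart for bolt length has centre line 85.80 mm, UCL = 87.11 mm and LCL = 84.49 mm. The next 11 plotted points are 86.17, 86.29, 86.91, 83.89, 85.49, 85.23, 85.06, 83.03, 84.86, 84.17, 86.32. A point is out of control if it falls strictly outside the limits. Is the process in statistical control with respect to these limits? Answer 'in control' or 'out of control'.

out of control

Compare each point to [84.49, 87.11]: sample 4 = 83.89 < LCL; sample 8 = 83.03 < LCL; sample 10 = 84.17 < LCL.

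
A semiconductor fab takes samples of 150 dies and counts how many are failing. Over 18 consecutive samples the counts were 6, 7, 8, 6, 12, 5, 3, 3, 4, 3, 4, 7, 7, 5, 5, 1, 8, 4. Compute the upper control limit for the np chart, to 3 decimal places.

p̄ = Σdᵢ / (k·n) = 98 / (18 × 150) = 0.03630
UCL = np̄ + 3·√(np̄(1−p̄)) = 5.4444 + 3 × √(5.4444×0.96370) = 5.4444 + 3 × 2.2906 = 12.3162

12.316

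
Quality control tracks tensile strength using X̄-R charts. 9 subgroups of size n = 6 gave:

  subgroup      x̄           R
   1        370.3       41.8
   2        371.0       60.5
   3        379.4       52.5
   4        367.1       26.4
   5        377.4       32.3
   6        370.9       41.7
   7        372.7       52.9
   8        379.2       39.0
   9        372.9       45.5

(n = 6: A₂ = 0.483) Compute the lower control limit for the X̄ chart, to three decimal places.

352.364

X̄̄ = (370.3 + 371.0 + 379.4 + 367.1 + 377.4 + 370.9 + 372.7 + 379.2 + 372.9) / 9 = 3360.9000 / 9 = 373.4333
R̄ = (41.8 + 60.5 + 52.5 + 26.4 + 32.3 + 41.7 + 52.9 + 39.0 + 45.5) / 9 = 392.6000 / 9 = 43.6222
LCL = X̄̄ − A₂·R̄ = 373.4333 − 0.483 × 43.6222 = 352.3638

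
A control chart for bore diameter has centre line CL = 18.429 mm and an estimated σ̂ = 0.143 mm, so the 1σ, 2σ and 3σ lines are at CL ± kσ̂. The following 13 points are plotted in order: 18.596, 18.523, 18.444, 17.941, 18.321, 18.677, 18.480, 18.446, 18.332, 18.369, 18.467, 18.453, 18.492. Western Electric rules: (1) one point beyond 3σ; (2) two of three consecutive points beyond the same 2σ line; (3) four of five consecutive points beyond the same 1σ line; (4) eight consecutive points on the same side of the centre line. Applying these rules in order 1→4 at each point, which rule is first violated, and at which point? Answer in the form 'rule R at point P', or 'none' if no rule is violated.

rule 1 at point 4

Zone of each point (C = within 1σ̂, B = 1σ̂–2σ̂, A = 2σ̂–3σ̂, * = beyond 3σ̂; sign = side of CL): 1:+B, 2:+C, 3:+C, 4:-*, 5:-C, 6:+B, 7:+C, 8:+C, 9:-C, 10:-C, 11:+C, 12:+C, 13:+C
Rule 1 (one point beyond the 3σ limits) is satisfied at point 4.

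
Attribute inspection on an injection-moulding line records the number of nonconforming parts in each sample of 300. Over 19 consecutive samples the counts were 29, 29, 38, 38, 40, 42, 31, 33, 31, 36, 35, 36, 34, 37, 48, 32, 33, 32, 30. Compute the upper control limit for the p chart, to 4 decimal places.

0.1721

p̄ = Σdᵢ / (k·n) = 664 / (19 × 300) = 0.11649
UCL = p̄ + 3·√(p̄(1−p̄)/n) = 0.11649 + 3 × √(0.11649×0.88351/300) = 0.11649 + 3 × 0.01852 = 0.17206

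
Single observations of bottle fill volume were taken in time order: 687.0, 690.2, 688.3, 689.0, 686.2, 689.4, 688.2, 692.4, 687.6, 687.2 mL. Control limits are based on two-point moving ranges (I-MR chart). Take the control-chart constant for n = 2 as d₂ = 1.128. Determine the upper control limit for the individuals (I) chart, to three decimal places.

695.169

X̄ = (687.0 + 690.2 + 688.3 + 689.0 + 686.2 + 689.4 + 688.2 + 692.4 + 687.6 + 687.2) / 10 = 688.5500
Moving ranges: 3.2, 1.9, 0.7, 2.8, 3.2, 1.2, 4.2, 4.8, 0.4; M̄R̄ = 22.4000 / 9 = 2.4889
UCL = X̄ + 3·M̄R̄/d₂ = 688.5500 + 3 × 2.4889 / 1.128 = 695.1694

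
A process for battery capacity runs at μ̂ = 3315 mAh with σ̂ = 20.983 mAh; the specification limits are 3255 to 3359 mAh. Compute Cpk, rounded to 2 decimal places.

Cpu = (USL − μ̂) / (3σ̂) = (3359 − 3315) / (3 × 20.983) = 0.6990; Cpl = (μ̂ − LSL) / (3σ̂) = (3315 − 3255) / (3 × 20.983) = 0.9532; Cpk = min(Cpu, Cpl) = 0.6990

0.70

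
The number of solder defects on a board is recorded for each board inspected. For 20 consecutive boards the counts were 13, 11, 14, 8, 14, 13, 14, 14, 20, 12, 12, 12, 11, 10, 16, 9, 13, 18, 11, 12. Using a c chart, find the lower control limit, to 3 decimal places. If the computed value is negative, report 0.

2.096

c̄ = (13 + 11 + 14 + 8 + 14 + 13 + 14 + 14 + 20 + 12 + 12 + 12 + 11 + 10 + 16 + 9 + 13 + 18 + 11 + 12) / 20 = 257 / 20 = 12.8500
LCL = c̄ − 3√c̄ = 12.8500 − 3 × 3.5847 = 2.0959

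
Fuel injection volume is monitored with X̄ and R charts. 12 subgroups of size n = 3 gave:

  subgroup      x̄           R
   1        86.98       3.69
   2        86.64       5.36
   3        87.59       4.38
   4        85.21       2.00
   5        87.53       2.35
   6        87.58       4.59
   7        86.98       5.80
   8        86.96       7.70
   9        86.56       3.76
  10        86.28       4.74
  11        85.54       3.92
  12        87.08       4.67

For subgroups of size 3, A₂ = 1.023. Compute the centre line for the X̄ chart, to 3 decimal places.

X̄̄ = (86.98 + 86.64 + 87.59 + 85.21 + 87.53 + 87.58 + 86.98 + 86.96 + 86.56 + 86.28 + 85.54 + 87.08) / 12 = 1040.9300 / 12 = 86.7442
CL = X̄̄ = 86.7442

86.744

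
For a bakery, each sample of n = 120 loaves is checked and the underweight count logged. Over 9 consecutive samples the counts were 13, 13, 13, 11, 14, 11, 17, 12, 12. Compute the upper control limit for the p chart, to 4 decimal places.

p̄ = Σdᵢ / (k·n) = 116 / (9 × 120) = 0.10741
UCL = p̄ + 3·√(p̄(1−p̄)/n) = 0.10741 + 3 × √(0.10741×0.89259/120) = 0.10741 + 3 × 0.02827 = 0.19220

0.1922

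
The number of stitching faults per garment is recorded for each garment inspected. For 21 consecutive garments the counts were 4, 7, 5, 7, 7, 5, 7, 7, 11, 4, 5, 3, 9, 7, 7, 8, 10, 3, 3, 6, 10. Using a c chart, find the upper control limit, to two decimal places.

14.03

c̄ = (4 + 7 + 5 + 7 + 7 + 5 + 7 + 7 + 11 + 4 + 5 + 3 + 9 + 7 + 7 + 8 + 10 + 3 + 3 + 6 + 10) / 21 = 135 / 21 = 6.4286
UCL = c̄ + 3√c̄ = 6.4286 + 3 × √6.4286 = 6.4286 + 3 × 2.5355 = 14.0350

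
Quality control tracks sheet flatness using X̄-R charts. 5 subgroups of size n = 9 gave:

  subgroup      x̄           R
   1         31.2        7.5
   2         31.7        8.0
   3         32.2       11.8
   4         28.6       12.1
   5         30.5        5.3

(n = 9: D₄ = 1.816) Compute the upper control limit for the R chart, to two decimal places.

R̄ = (7.5 + 8.0 + 11.8 + 12.1 + 5.3) / 5 = 44.7000 / 5 = 8.9400
UCL_R = D₄·R̄ = 1.816 × 8.9400 = 16.2350

16.24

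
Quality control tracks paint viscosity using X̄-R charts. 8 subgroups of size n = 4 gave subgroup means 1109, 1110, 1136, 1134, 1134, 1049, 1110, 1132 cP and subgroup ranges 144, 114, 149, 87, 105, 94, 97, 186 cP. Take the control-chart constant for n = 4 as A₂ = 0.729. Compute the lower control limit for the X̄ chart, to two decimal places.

1025.31

X̄̄ = (1109 + 1110 + 1136 + 1134 + 1134 + 1049 + 1110 + 1132) / 8 = 8914.0000 / 8 = 1114.2500
R̄ = (144 + 114 + 149 + 87 + 105 + 94 + 97 + 186) / 8 = 976.0000 / 8 = 122.0000
LCL = X̄̄ − A₂·R̄ = 1114.2500 − 0.729 × 122.0000 = 1025.3120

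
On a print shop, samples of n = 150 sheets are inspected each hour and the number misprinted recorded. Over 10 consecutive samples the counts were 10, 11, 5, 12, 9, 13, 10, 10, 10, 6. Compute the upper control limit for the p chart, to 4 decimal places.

p̄ = Σdᵢ / (k·n) = 96 / (10 × 150) = 0.06400
UCL = p̄ + 3·√(p̄(1−p̄)/n) = 0.06400 + 3 × √(0.06400×0.93600/150) = 0.06400 + 3 × 0.01998 = 0.12395

0.1240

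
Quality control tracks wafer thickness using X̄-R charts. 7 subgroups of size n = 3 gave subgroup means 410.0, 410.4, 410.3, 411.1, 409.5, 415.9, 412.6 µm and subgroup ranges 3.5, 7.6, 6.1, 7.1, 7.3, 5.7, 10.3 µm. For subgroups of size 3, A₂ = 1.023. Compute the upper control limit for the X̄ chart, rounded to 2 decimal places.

418.36

X̄̄ = (410.0 + 410.4 + 410.3 + 411.1 + 409.5 + 415.9 + 412.6) / 7 = 2879.8000 / 7 = 411.4000
R̄ = (3.5 + 7.6 + 6.1 + 7.1 + 7.3 + 5.7 + 10.3) / 7 = 47.6000 / 7 = 6.8000
UCL = X̄̄ + A₂·R̄ = 411.4000 + 1.023 × 6.8000 = 418.3564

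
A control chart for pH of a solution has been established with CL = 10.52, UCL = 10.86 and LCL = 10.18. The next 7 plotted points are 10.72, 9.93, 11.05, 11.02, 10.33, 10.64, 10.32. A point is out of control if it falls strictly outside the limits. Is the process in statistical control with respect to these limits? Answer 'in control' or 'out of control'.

out of control

Compare each point to [10.18, 10.86]: sample 2 = 9.93 < LCL; sample 3 = 11.05 > UCL; sample 4 = 11.02 > UCL.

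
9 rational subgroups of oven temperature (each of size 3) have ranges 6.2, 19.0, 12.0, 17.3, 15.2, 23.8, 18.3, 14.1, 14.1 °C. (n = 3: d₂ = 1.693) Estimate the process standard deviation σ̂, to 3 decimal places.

9.188

R̄ = (6.2 + 19.0 + 12.0 + 17.3 + 15.2 + 23.8 + 18.3 + 14.1 + 14.1) / 9 = 15.5556
σ̂ = R̄ / d₂ = 15.5556 / 1.693 = 9.1882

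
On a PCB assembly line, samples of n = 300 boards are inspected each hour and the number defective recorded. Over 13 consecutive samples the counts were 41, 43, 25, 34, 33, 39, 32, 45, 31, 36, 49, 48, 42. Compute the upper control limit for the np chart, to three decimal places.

55.650

p̄ = Σdᵢ / (k·n) = 498 / (13 × 300) = 0.12769
UCL = np̄ + 3·√(np̄(1−p̄)) = 38.3077 + 3 × √(38.3077×0.87231) = 38.3077 + 3 × 5.7807 = 55.6497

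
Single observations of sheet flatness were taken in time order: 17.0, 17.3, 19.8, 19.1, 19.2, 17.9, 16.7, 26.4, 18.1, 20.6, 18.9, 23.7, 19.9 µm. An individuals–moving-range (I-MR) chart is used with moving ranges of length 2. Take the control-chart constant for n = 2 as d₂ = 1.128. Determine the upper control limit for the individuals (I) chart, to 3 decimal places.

27.763

X̄ = (17.0 + 17.3 + 19.8 + 19.1 + 19.2 + 17.9 + 16.7 + 26.4 + 18.1 + 20.6 + 18.9 + 23.7 + 19.9) / 13 = 19.5846
Moving ranges: 0.3, 2.5, 0.7, 0.1, 1.3, 1.2, 9.7, 8.3, 2.5, 1.7, 4.8, 3.8; M̄R̄ = 36.9000 / 12 = 3.0750
UCL = X̄ + 3·M̄R̄/d₂ = 19.5846 + 3 × 3.0750 / 1.128 = 27.7628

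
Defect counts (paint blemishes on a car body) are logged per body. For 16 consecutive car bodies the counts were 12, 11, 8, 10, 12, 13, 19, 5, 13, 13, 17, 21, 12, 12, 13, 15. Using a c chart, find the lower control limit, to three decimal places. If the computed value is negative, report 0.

2.110

c̄ = (12 + 11 + 8 + 10 + 12 + 13 + 19 + 5 + 13 + 13 + 17 + 21 + 12 + 12 + 13 + 15) / 16 = 206 / 16 = 12.8750
LCL = c̄ − 3√c̄ = 12.8750 − 3 × 3.5882 = 2.1105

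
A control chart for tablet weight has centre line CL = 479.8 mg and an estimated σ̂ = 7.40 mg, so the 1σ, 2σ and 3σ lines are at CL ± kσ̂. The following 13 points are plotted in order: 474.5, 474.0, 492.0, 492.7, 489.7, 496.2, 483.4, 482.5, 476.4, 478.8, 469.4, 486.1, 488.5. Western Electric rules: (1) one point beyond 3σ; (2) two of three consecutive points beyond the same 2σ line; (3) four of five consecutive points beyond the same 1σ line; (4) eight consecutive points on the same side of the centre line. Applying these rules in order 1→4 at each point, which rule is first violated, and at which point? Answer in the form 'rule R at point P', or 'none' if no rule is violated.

Zone of each point (C = within 1σ̂, B = 1σ̂–2σ̂, A = 2σ̂–3σ̂, * = beyond 3σ̂; sign = side of CL): 1:-C, 2:-C, 3:+B, 4:+B, 5:+B, 6:+A, 7:+C, 8:+C, 9:-C, 10:-C, 11:-B, 12:+C, 13:+B
Rule 3 (four of five consecutive points beyond the same 1σ limit) is satisfied at point 6.

rule 3 at point 6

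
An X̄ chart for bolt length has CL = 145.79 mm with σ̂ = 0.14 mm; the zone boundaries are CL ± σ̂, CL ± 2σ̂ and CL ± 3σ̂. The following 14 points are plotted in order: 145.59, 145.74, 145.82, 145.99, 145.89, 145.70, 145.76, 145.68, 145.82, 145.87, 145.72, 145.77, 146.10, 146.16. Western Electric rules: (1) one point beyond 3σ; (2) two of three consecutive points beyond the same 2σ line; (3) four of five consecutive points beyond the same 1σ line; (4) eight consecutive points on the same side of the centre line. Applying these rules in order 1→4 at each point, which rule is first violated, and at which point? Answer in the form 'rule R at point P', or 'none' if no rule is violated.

rule 2 at point 14

Zone of each point (C = within 1σ̂, B = 1σ̂–2σ̂, A = 2σ̂–3σ̂, * = beyond 3σ̂; sign = side of CL): 1:-B, 2:-C, 3:+C, 4:+B, 5:+C, 6:-C, 7:-C, 8:-C, 9:+C, 10:+C, 11:-C, 12:-C, 13:+A, 14:+A
Rule 2 (two of three consecutive points beyond the same 2σ limit) is satisfied at point 14.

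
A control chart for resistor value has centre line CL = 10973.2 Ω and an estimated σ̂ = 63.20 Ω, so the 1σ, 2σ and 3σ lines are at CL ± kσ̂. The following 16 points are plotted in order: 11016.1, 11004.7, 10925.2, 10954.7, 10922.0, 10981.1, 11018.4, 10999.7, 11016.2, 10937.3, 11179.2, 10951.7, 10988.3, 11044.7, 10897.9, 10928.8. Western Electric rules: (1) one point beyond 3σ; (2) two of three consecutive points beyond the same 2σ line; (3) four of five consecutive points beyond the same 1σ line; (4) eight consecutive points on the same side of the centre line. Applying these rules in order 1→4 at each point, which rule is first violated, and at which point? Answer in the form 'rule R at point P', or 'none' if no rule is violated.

Zone of each point (C = within 1σ̂, B = 1σ̂–2σ̂, A = 2σ̂–3σ̂, * = beyond 3σ̂; sign = side of CL): 1:+C, 2:+C, 3:-C, 4:-C, 5:-C, 6:+C, 7:+C, 8:+C, 9:+C, 10:-C, 11:+*, 12:-C, 13:+C, 14:+B, 15:-B, 16:-C
Rule 1 (one point beyond the 3σ limits) is satisfied at point 11.

rule 1 at point 11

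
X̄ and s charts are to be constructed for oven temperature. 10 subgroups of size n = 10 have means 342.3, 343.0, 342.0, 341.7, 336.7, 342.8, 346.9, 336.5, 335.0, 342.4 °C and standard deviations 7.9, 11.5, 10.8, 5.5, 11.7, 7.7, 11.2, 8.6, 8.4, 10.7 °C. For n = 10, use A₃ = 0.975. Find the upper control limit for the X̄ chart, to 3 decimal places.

X̄̄ = (342.3 + 343.0 + 342.0 + 341.7 + 336.7 + 342.8 + 346.9 + 336.5 + 335.0 + 342.4) / 10 = 340.9300
s̄ = (7.9 + 11.5 + 10.8 + 5.5 + 11.7 + 7.7 + 11.2 + 8.6 + 8.4 + 10.7) / 10 = 9.4000
UCL = X̄̄ + A₃·s̄ = 340.9300 + 0.975 × 9.4000 = 350.0950

350.095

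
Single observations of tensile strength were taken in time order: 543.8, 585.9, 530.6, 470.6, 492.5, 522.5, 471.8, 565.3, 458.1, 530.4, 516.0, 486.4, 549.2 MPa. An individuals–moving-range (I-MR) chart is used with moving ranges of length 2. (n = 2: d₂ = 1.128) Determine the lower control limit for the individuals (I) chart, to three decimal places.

375.362

X̄ = (543.8 + 585.9 + 530.6 + 470.6 + 492.5 + 522.5 + 471.8 + 565.3 + 458.1 + 530.4 + 516.0 + 486.4 + 549.2) / 13 = 517.1615
Moving ranges: 42.1, 55.3, 60.0, 21.9, 30.0, 50.7, 93.5, 107.2, 72.3, 14.4, 29.6, 62.8; M̄R̄ = 639.8000 / 12 = 53.3167
LCL = X̄ − 3·M̄R̄/d₂ = 517.1615 − 3 × 53.3167 / 1.128 = 375.3619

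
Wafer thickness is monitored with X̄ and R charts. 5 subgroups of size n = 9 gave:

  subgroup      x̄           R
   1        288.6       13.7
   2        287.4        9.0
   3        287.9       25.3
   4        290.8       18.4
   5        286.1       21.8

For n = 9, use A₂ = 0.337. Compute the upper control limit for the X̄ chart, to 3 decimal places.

X̄̄ = (288.6 + 287.4 + 287.9 + 290.8 + 286.1) / 5 = 1440.8000 / 5 = 288.1600
R̄ = (13.7 + 9.0 + 25.3 + 18.4 + 21.8) / 5 = 88.2000 / 5 = 17.6400
UCL = X̄̄ + A₂·R̄ = 288.1600 + 0.337 × 17.6400 = 294.1047

294.105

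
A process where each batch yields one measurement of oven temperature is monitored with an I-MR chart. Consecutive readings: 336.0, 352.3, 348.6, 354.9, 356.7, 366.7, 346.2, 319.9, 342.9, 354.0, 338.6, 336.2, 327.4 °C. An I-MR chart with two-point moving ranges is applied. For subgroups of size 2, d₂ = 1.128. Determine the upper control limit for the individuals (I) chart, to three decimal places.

376.916

X̄ = (336.0 + 352.3 + 348.6 + 354.9 + 356.7 + 366.7 + 346.2 + 319.9 + 342.9 + 354.0 + 338.6 + 336.2 + 327.4) / 13 = 344.6462
Moving ranges: 16.3, 3.7, 6.3, 1.8, 10.0, 20.5, 26.3, 23.0, 11.1, 15.4, 2.4, 8.8; M̄R̄ = 145.6000 / 12 = 12.1333
UCL = X̄ + 3·M̄R̄/d₂ = 344.6462 + 3 × 12.1333 / 1.128 = 376.9157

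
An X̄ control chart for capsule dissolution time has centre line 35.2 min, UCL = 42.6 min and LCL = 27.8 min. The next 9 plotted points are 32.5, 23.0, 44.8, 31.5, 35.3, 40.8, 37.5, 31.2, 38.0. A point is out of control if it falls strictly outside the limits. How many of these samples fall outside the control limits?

Compare each point to [27.8, 42.6]: sample 2 = 23.0 < LCL; sample 3 = 44.8 > UCL.

2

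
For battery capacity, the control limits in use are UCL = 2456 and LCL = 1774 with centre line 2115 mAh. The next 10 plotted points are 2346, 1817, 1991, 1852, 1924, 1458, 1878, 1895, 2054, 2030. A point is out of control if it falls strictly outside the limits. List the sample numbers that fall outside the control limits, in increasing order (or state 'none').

Compare each point to [1774, 2456]: sample 6 = 1458 < LCL.

6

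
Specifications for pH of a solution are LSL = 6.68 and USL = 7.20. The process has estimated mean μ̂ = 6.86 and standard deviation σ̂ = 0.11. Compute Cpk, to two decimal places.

0.55

Cpu = (USL − μ̂) / (3σ̂) = (7.20 − 6.86) / (3 × 0.11) = 1.0303; Cpl = (μ̂ − LSL) / (3σ̂) = (6.86 − 6.68) / (3 × 0.11) = 0.5455; Cpk = min(Cpu, Cpl) = 0.5455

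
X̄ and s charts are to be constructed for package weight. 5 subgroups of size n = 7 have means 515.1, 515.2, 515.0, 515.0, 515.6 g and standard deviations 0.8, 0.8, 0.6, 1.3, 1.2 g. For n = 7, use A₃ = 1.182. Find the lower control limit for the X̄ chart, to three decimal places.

X̄̄ = (515.1 + 515.2 + 515.0 + 515.0 + 515.6) / 5 = 515.1800
s̄ = (0.8 + 0.8 + 0.6 + 1.3 + 1.2) / 5 = 0.9400
LCL = X̄̄ − A₃·s̄ = 515.1800 − 1.182 × 0.9400 = 514.0689

514.069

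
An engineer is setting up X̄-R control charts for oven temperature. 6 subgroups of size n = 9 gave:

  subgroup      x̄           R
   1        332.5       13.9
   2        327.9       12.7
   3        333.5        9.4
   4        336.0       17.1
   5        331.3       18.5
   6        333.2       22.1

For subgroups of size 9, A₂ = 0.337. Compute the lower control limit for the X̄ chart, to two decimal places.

X̄̄ = (332.5 + 327.9 + 333.5 + 336.0 + 331.3 + 333.2) / 6 = 1994.4000 / 6 = 332.4000
R̄ = (13.9 + 12.7 + 9.4 + 17.1 + 18.5 + 22.1) / 6 = 93.7000 / 6 = 15.6167
LCL = X̄̄ − A₂·R̄ = 332.4000 − 0.337 × 15.6167 = 327.1372

327.14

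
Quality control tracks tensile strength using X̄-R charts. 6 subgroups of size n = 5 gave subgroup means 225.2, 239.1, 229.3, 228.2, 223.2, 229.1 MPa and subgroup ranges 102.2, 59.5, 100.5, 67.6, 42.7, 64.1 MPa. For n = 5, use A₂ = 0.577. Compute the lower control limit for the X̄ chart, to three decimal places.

X̄̄ = (225.2 + 239.1 + 229.3 + 228.2 + 223.2 + 229.1) / 6 = 1374.1000 / 6 = 229.0167
R̄ = (102.2 + 59.5 + 100.5 + 67.6 + 42.7 + 64.1) / 6 = 436.6000 / 6 = 72.7667
LCL = X̄̄ − A₂·R̄ = 229.0167 − 0.577 × 72.7667 = 187.0303

187.030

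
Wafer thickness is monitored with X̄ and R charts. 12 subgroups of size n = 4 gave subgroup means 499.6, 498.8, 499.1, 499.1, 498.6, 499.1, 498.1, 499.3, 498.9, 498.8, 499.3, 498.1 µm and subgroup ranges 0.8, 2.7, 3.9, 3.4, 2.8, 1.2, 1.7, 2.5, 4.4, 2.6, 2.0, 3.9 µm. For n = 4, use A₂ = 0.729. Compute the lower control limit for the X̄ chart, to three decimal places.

496.962

X̄̄ = (499.6 + 498.8 + 499.1 + 499.1 + 498.6 + 499.1 + 498.1 + 499.3 + 498.9 + 498.8 + 499.3 + 498.1) / 12 = 5986.8000 / 12 = 498.9000
R̄ = (0.8 + 2.7 + 3.9 + 3.4 + 2.8 + 1.2 + 1.7 + 2.5 + 4.4 + 2.6 + 2.0 + 3.9) / 12 = 31.9000 / 12 = 2.6583
LCL = X̄̄ − A₂·R̄ = 498.9000 − 0.729 × 2.6583 = 496.9621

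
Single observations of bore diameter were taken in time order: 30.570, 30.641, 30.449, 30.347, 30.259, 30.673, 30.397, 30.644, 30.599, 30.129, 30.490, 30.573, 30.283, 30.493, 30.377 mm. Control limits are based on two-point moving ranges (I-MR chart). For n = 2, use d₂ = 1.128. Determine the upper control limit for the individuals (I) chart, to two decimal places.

X̄ = (30.570 + 30.641 + 30.449 + 30.347 + 30.259 + 30.673 + 30.397 + 30.644 + 30.599 + 30.129 + 30.490 + 30.573 + 30.283 + 30.493 + 30.377) / 15 = 30.4616
Moving ranges: 0.071, 0.192, 0.102, 0.088, 0.414, 0.276, 0.247, 0.045, 0.470, 0.361, 0.083, 0.290, 0.210, 0.116; M̄R̄ = 2.9650 / 14 = 0.2118
UCL = X̄ + 3·M̄R̄/d₂ = 30.4616 + 3 × 0.2118 / 1.128 = 31.0249

31.02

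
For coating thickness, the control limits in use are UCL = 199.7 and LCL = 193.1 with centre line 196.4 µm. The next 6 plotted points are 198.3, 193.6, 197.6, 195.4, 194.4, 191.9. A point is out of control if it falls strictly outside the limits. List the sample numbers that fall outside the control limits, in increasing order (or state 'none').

Compare each point to [193.1, 199.7]: sample 6 = 191.9 < LCL.

6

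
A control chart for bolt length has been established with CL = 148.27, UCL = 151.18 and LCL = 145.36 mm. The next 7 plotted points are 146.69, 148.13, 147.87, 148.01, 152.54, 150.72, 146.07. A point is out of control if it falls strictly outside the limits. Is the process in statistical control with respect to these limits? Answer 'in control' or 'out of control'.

Compare each point to [145.36, 151.18]: sample 5 = 152.54 > UCL.

out of control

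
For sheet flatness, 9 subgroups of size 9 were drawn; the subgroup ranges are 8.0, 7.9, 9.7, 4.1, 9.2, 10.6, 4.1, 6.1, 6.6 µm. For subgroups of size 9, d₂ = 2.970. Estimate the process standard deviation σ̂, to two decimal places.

2.48

R̄ = (8.0 + 7.9 + 9.7 + 4.1 + 9.2 + 10.6 + 4.1 + 6.1 + 6.6) / 9 = 7.3667
σ̂ = R̄ / d₂ = 7.3667 / 2.970 = 2.4804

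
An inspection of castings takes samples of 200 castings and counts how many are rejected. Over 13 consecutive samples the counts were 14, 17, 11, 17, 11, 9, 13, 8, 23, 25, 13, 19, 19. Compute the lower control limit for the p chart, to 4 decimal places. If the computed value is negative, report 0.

0.0201

p̄ = Σdᵢ / (k·n) = 199 / (13 × 200) = 0.07654
LCL = p̄ − 3·√(p̄(1−p̄)/n) = 0.07654 − 3 × 0.01880 = 0.02014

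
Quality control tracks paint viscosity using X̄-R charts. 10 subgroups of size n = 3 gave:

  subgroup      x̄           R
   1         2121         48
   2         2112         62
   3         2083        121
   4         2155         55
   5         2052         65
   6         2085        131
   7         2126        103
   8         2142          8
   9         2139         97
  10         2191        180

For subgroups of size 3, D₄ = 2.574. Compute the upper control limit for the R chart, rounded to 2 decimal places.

223.94

R̄ = (48 + 62 + 121 + 55 + 65 + 131 + 103 + 8 + 97 + 180) / 10 = 870.0000 / 10 = 87.0000
UCL_R = D₄·R̄ = 2.574 × 87.0000 = 223.9380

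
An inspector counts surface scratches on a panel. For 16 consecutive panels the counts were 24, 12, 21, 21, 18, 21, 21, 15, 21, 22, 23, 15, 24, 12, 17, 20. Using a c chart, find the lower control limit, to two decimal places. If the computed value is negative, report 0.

c̄ = (24 + 12 + 21 + 21 + 18 + 21 + 21 + 15 + 21 + 22 + 23 + 15 + 24 + 12 + 17 + 20) / 16 = 307 / 16 = 19.1875
LCL = c̄ − 3√c̄ = 19.1875 − 3 × 4.3804 = 6.0464

6.05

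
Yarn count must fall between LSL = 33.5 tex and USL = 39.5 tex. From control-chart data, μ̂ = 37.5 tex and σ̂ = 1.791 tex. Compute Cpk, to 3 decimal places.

0.372

Cpu = (USL − μ̂) / (3σ̂) = (39.5 − 37.5) / (3 × 1.791) = 0.3722; Cpl = (μ̂ − LSL) / (3σ̂) = (37.5 − 33.5) / (3 × 1.791) = 0.7445; Cpk = min(Cpu, Cpl) = 0.3722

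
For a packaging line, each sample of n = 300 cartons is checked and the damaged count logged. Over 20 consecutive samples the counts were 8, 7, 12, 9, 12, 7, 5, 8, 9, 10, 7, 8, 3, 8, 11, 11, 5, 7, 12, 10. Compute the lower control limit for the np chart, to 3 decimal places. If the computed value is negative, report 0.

0.000

p̄ = Σdᵢ / (k·n) = 169 / (20 × 300) = 0.02817
LCL = np̄ − 3·√(np̄(1−p̄)) = 8.4500 − 3 × 2.8657 = -0.1470 → 0 (negative, so LCL = 0)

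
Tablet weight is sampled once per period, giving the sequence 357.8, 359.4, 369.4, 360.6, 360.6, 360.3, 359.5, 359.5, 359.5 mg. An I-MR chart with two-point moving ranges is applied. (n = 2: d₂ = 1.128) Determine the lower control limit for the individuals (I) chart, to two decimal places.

353.59

X̄ = (357.8 + 359.4 + 369.4 + 360.6 + 360.6 + 360.3 + 359.5 + 359.5 + 359.5) / 9 = 360.7333
Moving ranges: 1.6, 10.0, 8.8, 0.0, 0.3, 0.8, 0.0, 0.0; M̄R̄ = 21.5000 / 8 = 2.6875
LCL = X̄ − 3·M̄R̄/d₂ = 360.7333 − 3 × 2.6875 / 1.128 = 353.5857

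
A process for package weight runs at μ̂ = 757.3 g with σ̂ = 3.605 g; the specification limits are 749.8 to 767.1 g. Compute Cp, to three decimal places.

0.800

Cp = (USL − LSL) / (6σ̂) = (767.1 − 749.8) / (6 × 3.605) = 17.3000 / 21.6300 = 0.7998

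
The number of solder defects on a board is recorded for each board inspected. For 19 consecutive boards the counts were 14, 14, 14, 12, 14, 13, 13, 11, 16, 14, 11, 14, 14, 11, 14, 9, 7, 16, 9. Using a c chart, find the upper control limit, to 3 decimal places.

c̄ = (14 + 14 + 14 + 12 + 14 + 13 + 13 + 11 + 16 + 14 + 11 + 14 + 14 + 11 + 14 + 9 + 7 + 16 + 9) / 19 = 240 / 19 = 12.6316
UCL = c̄ + 3√c̄ = 12.6316 + 3 × √12.6316 = 12.6316 + 3 × 3.5541 = 23.2939

23.294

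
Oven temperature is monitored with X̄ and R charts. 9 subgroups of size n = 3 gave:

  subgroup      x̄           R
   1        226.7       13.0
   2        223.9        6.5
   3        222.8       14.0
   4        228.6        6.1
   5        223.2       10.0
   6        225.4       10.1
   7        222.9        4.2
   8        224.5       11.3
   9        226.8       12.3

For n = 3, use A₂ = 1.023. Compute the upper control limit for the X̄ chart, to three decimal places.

X̄̄ = (226.7 + 223.9 + 222.8 + 228.6 + 223.2 + 225.4 + 222.9 + 224.5 + 226.8) / 9 = 2024.8000 / 9 = 224.9778
R̄ = (13.0 + 6.5 + 14.0 + 6.1 + 10.0 + 10.1 + 4.2 + 11.3 + 12.3) / 9 = 87.5000 / 9 = 9.7222
UCL = X̄̄ + A₂·R̄ = 224.9778 + 1.023 × 9.7222 = 234.9236

234.924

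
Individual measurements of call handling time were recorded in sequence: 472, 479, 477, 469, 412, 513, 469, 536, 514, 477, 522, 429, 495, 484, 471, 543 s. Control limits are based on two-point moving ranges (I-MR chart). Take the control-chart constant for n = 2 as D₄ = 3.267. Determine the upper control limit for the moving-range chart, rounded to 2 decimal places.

Moving ranges: 7, 2, 8, 57, 101, 44, 67, 22, 37, 45, 93, 66, 11, 13, 72; M̄R̄ = 645.0000 / 15 = 43.0000
UCL_MR = D₄·M̄R̄ = 3.267 × 43.0000 = 140.4810

140.48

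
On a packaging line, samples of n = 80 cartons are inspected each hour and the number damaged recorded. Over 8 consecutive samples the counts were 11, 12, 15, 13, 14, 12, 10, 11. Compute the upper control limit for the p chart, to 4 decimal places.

p̄ = Σdᵢ / (k·n) = 98 / (8 × 80) = 0.15313
UCL = p̄ + 3·√(p̄(1−p̄)/n) = 0.15313 + 3 × √(0.15313×0.84688/80) = 0.15313 + 3 × 0.04026 = 0.27391

0.2739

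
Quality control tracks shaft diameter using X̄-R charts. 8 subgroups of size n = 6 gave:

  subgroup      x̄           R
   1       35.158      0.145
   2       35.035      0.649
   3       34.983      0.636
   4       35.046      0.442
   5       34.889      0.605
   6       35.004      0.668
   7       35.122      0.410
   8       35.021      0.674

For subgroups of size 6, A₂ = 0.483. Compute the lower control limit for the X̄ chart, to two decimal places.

X̄̄ = (35.158 + 35.035 + 34.983 + 35.046 + 34.889 + 35.004 + 35.122 + 35.021) / 8 = 280.2580 / 8 = 35.0322
R̄ = (0.145 + 0.649 + 0.636 + 0.442 + 0.605 + 0.668 + 0.410 + 0.674) / 8 = 4.2290 / 8 = 0.5286
LCL = X̄̄ − A₂·R̄ = 35.0322 − 0.483 × 0.5286 = 34.7769

34.78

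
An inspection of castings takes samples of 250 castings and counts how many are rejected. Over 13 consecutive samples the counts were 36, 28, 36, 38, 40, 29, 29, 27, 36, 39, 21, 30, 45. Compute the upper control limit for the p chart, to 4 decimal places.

p̄ = Σdᵢ / (k·n) = 434 / (13 × 250) = 0.13354
UCL = p̄ + 3·√(p̄(1−p̄)/n) = 0.13354 + 3 × √(0.13354×0.86646/250) = 0.13354 + 3 × 0.02151 = 0.19808

0.1981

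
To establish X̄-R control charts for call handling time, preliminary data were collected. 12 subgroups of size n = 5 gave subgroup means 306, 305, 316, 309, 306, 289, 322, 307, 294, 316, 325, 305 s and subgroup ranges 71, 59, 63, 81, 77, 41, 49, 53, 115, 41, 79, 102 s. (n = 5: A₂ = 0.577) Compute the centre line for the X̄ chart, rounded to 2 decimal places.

X̄̄ = (306 + 305 + 316 + 309 + 306 + 289 + 322 + 307 + 294 + 316 + 325 + 305) / 12 = 3700.0000 / 12 = 308.3333
CL = X̄̄ = 308.3333

308.33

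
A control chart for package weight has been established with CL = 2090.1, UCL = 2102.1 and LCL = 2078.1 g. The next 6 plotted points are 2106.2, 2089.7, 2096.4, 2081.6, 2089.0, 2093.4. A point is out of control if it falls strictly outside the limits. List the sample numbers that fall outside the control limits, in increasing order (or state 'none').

Compare each point to [2078.1, 2102.1]: sample 1 = 2106.2 > UCL.

1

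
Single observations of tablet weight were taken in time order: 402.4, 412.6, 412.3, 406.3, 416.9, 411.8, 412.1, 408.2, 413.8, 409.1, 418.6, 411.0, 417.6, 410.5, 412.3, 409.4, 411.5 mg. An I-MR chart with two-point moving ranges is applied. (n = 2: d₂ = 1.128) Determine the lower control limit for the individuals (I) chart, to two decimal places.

X̄ = (402.4 + 412.6 + 412.3 + 406.3 + 416.9 + 411.8 + 412.1 + 408.2 + 413.8 + 409.1 + 418.6 + 411.0 + 417.6 + 410.5 + 412.3 + 409.4 + 411.5) / 17 = 411.5529
Moving ranges: 10.2, 0.3, 6.0, 10.6, 5.1, 0.3, 3.9, 5.6, 4.7, 9.5, 7.6, 6.6, 7.1, 1.8, 2.9, 2.1; M̄R̄ = 84.3000 / 16 = 5.2687
LCL = X̄ − 3·M̄R̄/d₂ = 411.5529 − 3 × 5.2687 / 1.128 = 397.5403

397.54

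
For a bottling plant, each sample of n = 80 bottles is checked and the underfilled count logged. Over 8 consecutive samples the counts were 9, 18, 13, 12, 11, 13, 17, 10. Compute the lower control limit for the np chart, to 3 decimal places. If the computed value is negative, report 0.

p̄ = Σdᵢ / (k·n) = 103 / (8 × 80) = 0.16094
LCL = np̄ − 3·√(np̄(1−p̄)) = 12.8750 − 3 × 3.2868 = 3.0147

3.015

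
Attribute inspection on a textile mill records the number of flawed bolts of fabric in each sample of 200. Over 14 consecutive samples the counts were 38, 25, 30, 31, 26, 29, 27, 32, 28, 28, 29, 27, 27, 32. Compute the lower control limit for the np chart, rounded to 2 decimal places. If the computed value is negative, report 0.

p̄ = Σdᵢ / (k·n) = 409 / (14 × 200) = 0.14607
LCL = np̄ − 3·√(np̄(1−p̄)) = 29.2143 − 3 × 4.9947 = 14.2302

14.23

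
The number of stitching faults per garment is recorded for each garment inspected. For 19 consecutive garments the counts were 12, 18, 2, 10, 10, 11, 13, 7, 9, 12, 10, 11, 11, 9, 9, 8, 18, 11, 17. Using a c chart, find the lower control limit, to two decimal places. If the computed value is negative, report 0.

1.02

c̄ = (12 + 18 + 2 + 10 + 10 + 11 + 13 + 7 + 9 + 12 + 10 + 11 + 11 + 9 + 9 + 8 + 18 + 11 + 17) / 19 = 208 / 19 = 10.9474
LCL = c̄ − 3√c̄ = 10.9474 − 3 × 3.3087 = 1.0213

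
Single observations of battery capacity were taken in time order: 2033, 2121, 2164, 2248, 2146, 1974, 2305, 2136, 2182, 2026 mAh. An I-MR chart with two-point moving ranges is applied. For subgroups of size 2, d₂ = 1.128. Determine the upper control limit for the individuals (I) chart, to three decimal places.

X̄ = (2033 + 2121 + 2164 + 2248 + 2146 + 1974 + 2305 + 2136 + 2182 + 2026) / 10 = 2133.5000
Moving ranges: 88, 43, 84, 102, 172, 331, 169, 46, 156; M̄R̄ = 1191.0000 / 9 = 132.3333
UCL = X̄ + 3·M̄R̄/d₂ = 2133.5000 + 3 × 132.3333 / 1.128 = 2485.4504

2485.450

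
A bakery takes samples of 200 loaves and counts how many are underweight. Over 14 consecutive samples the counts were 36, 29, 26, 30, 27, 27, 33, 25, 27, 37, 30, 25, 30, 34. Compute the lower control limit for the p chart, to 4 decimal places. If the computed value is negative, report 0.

0.0731

p̄ = Σdᵢ / (k·n) = 416 / (14 × 200) = 0.14857
LCL = p̄ − 3·√(p̄(1−p̄)/n) = 0.14857 − 3 × 0.02515 = 0.07312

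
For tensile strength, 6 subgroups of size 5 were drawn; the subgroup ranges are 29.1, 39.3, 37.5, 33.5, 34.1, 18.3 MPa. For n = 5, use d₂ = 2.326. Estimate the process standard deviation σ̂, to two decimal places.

R̄ = (29.1 + 39.3 + 37.5 + 33.5 + 34.1 + 18.3) / 6 = 31.9667
σ̂ = R̄ / d₂ = 31.9667 / 2.326 = 13.7432

13.74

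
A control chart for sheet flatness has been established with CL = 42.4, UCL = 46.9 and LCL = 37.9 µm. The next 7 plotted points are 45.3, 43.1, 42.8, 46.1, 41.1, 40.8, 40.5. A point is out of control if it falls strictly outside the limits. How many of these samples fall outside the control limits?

0

All 7 points lie within [37.9, 46.9].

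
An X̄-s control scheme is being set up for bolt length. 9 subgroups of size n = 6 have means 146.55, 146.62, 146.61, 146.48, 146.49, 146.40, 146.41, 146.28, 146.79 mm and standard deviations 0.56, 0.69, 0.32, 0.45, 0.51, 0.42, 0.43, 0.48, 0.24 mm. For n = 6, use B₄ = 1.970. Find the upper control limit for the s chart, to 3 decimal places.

s̄ = (0.56 + 0.69 + 0.32 + 0.45 + 0.51 + 0.42 + 0.43 + 0.48 + 0.24) / 9 = 0.4556
UCL_s = B₄·s̄ = 1.970 × 0.4556 = 0.8974

0.897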